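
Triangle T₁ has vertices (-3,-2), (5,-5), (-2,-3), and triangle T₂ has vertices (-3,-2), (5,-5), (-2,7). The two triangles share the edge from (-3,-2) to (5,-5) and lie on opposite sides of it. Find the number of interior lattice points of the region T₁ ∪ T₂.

39

The union is the simple quadrilateral with vertices (-3,-2), (-2,-3), (5,-5), (-2,7) in order.
Using the shoelace formula, 2A = |((-3)·(-3) − (-2)·(-2)) + ((-2)·(-5) − 5·(-3)) + (5·7 − (-2)·(-5)) + ((-2)·(-2) − (-3)·7)| = 80, so the area is 40.
Along each edge there are gcd(|Δx|,|Δy|)+1 lattice points, so counting each shared vertex once the boundary has gcd(1,1) + gcd(7,2) + gcd(7,12) + gcd(1,9) = 1+1+1+1 = 4.
By Pick's theorem I = A − B/2 + 1 = 40 − 4/2 + 1 = 39.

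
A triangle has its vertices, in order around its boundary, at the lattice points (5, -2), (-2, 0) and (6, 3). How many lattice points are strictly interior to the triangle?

The shoelace formula gives twice the area as |(5·0 − (-2)·(-2)) + ((-2)·3 − 6·0) + (6·(-2) − 5·3)| = 37, so the area is 18.5.
Along each edge there are gcd(|Δx|,|Δy|)+1 lattice points, so counting each shared vertex once the boundary has gcd(7,2) + gcd(8,3) + gcd(1,5) = 1+1+1 = 3.
Pick's theorem gives I = A − B/2 + 1 = 18.5 − 3/2 + 1 = 18.

18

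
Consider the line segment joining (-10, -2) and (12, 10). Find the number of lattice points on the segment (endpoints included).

3

The number of lattice points on a segment between lattice points is gcd(|Δx|,|Δy|) + 1 = gcd(22,12) + 1 = 2 + 1 = 3.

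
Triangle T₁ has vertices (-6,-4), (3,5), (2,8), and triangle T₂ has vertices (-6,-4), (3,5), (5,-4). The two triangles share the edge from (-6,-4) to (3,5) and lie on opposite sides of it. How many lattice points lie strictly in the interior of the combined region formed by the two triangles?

60

The union is the simple quadrilateral with vertices (-6,-4), (2,8), (3,5), (5,-4) in order.
Using the shoelace formula, 2A = |[(-6)·8 − 2·(-4)] + [2·5 − 3·8] + [3·(-4) − 5·5] + [5·(-4) − (-6)·(-4)]| = 135, so the area is 67.5.
The number of boundary lattice points is Σ gcd(|Δx|,|Δy|) = gcd(8,12) + gcd(1,3) + gcd(2,9) + gcd(11,0) = 4+1+1+11 = 17.
By Pick's theorem I = A − B/2 + 1 = 67.5 − 17/2 + 1 = 60.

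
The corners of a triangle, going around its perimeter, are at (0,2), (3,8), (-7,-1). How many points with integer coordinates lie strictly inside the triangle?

15

The shoelace formula gives twice the area as |(0·8 − 3·2) + (3·(-1) − (-7)·8) + ((-7)·2 − 0·(-1))| = 33, so the area is 16.5.
Along each edge there are gcd(|Δx|,|Δy|)+1 lattice points, so counting each shared vertex once the boundary has gcd(3,6) + gcd(10,9) + gcd(7,3) = 3+1+1 = 5.
By Pick's theorem A = I + B/2 − 1, so I = 16.5 − 5/2 + 1 = 15.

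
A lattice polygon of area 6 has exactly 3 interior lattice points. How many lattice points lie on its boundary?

Pick's theorem gives A = I + B/2 − 1, so B = 2(A − I + 1) = 2(6 − 3 + 1) = 8.

8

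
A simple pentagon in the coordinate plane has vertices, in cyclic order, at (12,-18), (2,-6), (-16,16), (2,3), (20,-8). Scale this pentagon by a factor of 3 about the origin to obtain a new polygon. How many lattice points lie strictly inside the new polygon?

2329

By the shoelace formula, twice the signed area is |[12·(-6) − 2·(-18)] + [2·16 − (-16)·(-6)] + [(-16)·3 − 2·16] + [2·(-8) − 20·3] + [20·(-18) − 12·(-8)]| = 520, so the area is 260.
The number of boundary lattice points is Σ gcd(|Δx|,|Δy|) = gcd(10,12) + gcd(18,22) + gcd(18,13) + gcd(18,11) + gcd(8,10) = 2+2+1+1+2 = 8.
Scaling by 3 multiplies the area by 3² = 9 (so the new area is 2340) and multiplies the boundary lattice-point count by 3, giving 24.
By Pick's theorem, the interior count of the dilated polygon is 2340 − 24/2 + 1 = 2329.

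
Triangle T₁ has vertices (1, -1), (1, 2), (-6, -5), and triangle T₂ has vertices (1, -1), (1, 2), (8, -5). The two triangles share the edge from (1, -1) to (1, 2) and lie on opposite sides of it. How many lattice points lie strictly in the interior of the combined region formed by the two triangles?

14

The union is the simple quadrilateral with vertices (1, -1), (-6, -5), (1, 2), (8, -5) in order.
By the shoelace formula, twice the signed area is |(1·(-5) − (-6)·(-1)) + ((-6)·2 − 1·(-5)) + (1·(-5) − 8·2) + (8·(-1) − 1·(-5))| = 42, so the area is 21.
Summing gcd(|Δx|,|Δy|) over the edges gives the boundary count: gcd(7,4) + gcd(7,7) + gcd(7,7) + gcd(7,4) = 1+7+7+1 = 16.
By Pick's theorem I = A − B/2 + 1 = 21 − 16/2 + 1 = 14.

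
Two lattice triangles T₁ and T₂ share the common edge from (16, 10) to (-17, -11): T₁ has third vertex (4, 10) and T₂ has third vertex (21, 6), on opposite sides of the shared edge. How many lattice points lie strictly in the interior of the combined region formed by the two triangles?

228

The union is the simple quadrilateral with vertices (16, 10), (4, 10), (-17, -11), (21, 6) in order.
The shoelace formula gives twice the area as |[16·10 − 4·10] + [4·(-11) − (-17)·10] + [(-17)·6 − 21·(-11)] + [21·10 − 16·6]| = 489, so the area is 244.5.
Along each edge there are gcd(|Δx|,|Δy|)+1 lattice points, so counting each shared vertex once the boundary has gcd(12,0) + gcd(21,21) + gcd(38,17) + gcd(5,4) = 12+21+1+1 = 35.
By Pick's theorem I = A − B/2 + 1 = 244.5 − 35/2 + 1 = 228.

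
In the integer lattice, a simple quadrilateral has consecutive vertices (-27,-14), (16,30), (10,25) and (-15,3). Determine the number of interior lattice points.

The shoelace formula gives twice the area as |((-27)·30 − 16·(-14)) + (16·25 − 10·30) + (10·3 − (-15)·25) + ((-15)·(-14) − (-27)·3)| = 210, so the area is 105.
Along each edge there are gcd(|Δx|,|Δy|)+1 lattice points, so counting each shared vertex once the boundary has gcd(43,44) + gcd(6,5) + gcd(25,22) + gcd(12,17) = 1+1+1+1 = 4.
By Pick's theorem A = I + B/2 − 1, so I = 105 − 4/2 + 1 = 104.

104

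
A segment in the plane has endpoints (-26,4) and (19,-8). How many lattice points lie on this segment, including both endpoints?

4

The number of lattice points on a segment between lattice points is gcd(|Δx|,|Δy|) + 1 = gcd(45,12) + 1 = 3 + 1 = 4.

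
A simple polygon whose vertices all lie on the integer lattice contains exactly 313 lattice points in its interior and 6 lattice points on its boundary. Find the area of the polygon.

Pick's theorem states A = I + B/2 − 1, so A = 313 + 6/2 − 1 = 315.

315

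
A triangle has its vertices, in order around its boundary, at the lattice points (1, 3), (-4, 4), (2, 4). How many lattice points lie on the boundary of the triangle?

Along each edge there are gcd(|Δx|,|Δy|)+1 lattice points, so counting each shared vertex once the boundary has gcd(5,1) + gcd(6,0) + gcd(1,1) = 1+6+1 = 8.

8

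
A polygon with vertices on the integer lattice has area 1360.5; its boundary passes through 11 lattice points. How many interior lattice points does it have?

Pick's theorem A = I + B/2 − 1 rearranges to I = A − B/2 + 1 = 1360.5 − 11/2 + 1 = 1356.

1356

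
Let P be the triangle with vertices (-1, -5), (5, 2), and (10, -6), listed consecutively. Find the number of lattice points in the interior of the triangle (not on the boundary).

Using the shoelace formula, 2A = |((-1)·2 − 5·(-5)) + (5·(-6) − 10·2) + (10·(-5) − (-1)·(-6))| = 83, so the area is 83/2.
Summing gcd(|Δx|,|Δy|) over the edges gives the boundary count: gcd(6,7) + gcd(5,8) + gcd(11,1) = 1+1+1 = 3.
By Pick's theorem A = I + B/2 − 1, so I = 83/2 − 3/2 + 1 = 41.

41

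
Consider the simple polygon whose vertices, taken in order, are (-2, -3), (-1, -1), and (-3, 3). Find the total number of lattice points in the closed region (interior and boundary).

7

By the shoelace formula, twice the signed area is |[(-2)·(-1) − (-1)·(-3)] + [(-1)·3 − (-3)·(-1)] + [(-3)·(-3) − (-2)·3]| = 8, so the area is 4.
Summing gcd(|Δx|,|Δy|) over the edges gives the boundary count: gcd(1,2) + gcd(2,4) + gcd(1,6) = 1+2+1 = 4.
Pick's theorem gives I = A − B/2 + 1 = 4 − 4/2 + 1 = 3, so the closed region contains I + B = 3 + 4 = 7 lattice points.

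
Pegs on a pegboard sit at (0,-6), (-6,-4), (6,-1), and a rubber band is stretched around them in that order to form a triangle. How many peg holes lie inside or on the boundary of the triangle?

25

The shoelace formula gives twice the area as |[0·(-4) − (-6)·(-6)] + [(-6)·(-1) − 6·(-4)] + [6·(-6) − 0·(-1)]| = 42, so the area is 21.
Along each edge there are gcd(|Δx|,|Δy|)+1 lattice points, so counting each shared vertex once the boundary has gcd(6,2) + gcd(12,3) + gcd(6,5) = 2+3+1 = 6.
Pick's theorem gives I = A − B/2 + 1 = 21 − 6/2 + 1 = 19, so the closed region contains I + B = 19 + 6 = 25 lattice points.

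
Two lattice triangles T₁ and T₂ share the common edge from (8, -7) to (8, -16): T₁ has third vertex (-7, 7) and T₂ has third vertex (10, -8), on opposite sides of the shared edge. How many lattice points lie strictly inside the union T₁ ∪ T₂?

The union is the simple quadrilateral with vertices (8, -7), (-7, 7), (8, -16), (10, -8) in order.
The shoelace formula gives twice the area as |[8·7 − (-7)·(-7)] + [(-7)·(-16) − 8·7] + [8·(-8) − 10·(-16)] + [10·(-7) − 8·(-8)]| = 153, so the area is 76.5.
The number of boundary lattice points is Σ gcd(|Δx|,|Δy|) = gcd(15,14) + gcd(15,23) + gcd(2,8) + gcd(2,1) = 1+1+2+1 = 5.
By Pick's theorem I = A − B/2 + 1 = 76.5 − 5/2 + 1 = 75.

75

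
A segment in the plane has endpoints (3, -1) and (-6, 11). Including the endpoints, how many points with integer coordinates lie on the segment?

The number of lattice points on a segment between lattice points is gcd(|Δx|,|Δy|) + 1 = gcd(9,12) + 1 = 3 + 1 = 4.

4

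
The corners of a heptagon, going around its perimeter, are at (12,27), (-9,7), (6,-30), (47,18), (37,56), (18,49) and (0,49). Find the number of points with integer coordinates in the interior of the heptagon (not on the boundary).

Using the shoelace formula, 2A = |(12·7 − (-9)·27) + ((-9)·(-30) − 6·7) + (6·18 − 47·(-30)) + (47·56 − 37·18) + (37·49 − 18·56) + (18·49 − 0·49) + (0·27 − 12·49)| = 5138, so the area is 2569.
Along each edge there are gcd(|Δx|,|Δy|)+1 lattice points, so counting each shared vertex once the boundary has gcd(21,20) + gcd(15,37) + gcd(41,48) + gcd(10,38) + gcd(19,7) + gcd(18,0) + gcd(12,22) = 1+1+1+2+1+18+2 = 26.
Pick's theorem gives I = A − B/2 + 1 = 2569 − 26/2 + 1 = 2557.

2557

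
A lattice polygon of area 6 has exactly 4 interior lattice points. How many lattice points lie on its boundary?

Pick's theorem gives A = I + B/2 − 1, so B = 2(A − I + 1) = 2(6 − 4 + 1) = 6.

6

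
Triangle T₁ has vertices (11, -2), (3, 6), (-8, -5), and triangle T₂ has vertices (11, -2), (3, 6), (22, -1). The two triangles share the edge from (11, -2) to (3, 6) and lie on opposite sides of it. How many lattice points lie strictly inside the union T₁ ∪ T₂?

The union is the simple quadrilateral with vertices (11, -2), (-8, -5), (3, 6), (22, -1) in order.
By the shoelace formula, twice the signed area is |(11·(-5) − (-8)·(-2)) + ((-8)·6 − 3·(-5)) + (3·(-1) − 22·6) + (22·(-2) − 11·(-1))| = 272, so the area is 136.
Along each edge there are gcd(|Δx|,|Δy|)+1 lattice points, so counting each shared vertex once the boundary has gcd(19,3) + gcd(11,11) + gcd(19,7) + gcd(11,1) = 1+11+1+1 = 14.
By Pick's theorem I = A − B/2 + 1 = 136 − 14/2 + 1 = 130.

130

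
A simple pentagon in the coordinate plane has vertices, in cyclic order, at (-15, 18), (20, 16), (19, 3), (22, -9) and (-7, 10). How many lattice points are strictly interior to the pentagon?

444

Using the shoelace formula, 2A = |[(-15)·16 − 20·18] + [20·3 − 19·16] + [19·(-9) − 22·3] + [22·10 − (-7)·(-9)] + [(-7)·18 − (-15)·10]| = 900, so the area is 450.
The number of boundary lattice points is Σ gcd(|Δx|,|Δy|) = gcd(35,2) + gcd(1,13) + gcd(3,12) + gcd(29,19) + gcd(8,8) = 1+1+3+1+8 = 14.
Pick's theorem gives I = A − B/2 + 1 = 450 − 14/2 + 1 = 444.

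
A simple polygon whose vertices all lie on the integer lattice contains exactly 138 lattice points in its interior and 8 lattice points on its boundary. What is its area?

Pick's theorem states A = I + B/2 − 1, so A = 138 + 8/2 − 1 = 141.

141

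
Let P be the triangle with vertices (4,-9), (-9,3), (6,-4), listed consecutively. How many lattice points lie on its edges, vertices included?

3

Summing gcd(|Δx|,|Δy|) over the edges gives the boundary count: gcd(13,12) + gcd(15,7) + gcd(2,5) = 1+1+1 = 3.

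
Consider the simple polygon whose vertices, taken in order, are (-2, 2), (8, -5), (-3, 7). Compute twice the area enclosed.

43

The shoelace formula gives twice the area as |((-2)·(-5) − 8·2) + (8·7 − (-3)·(-5)) + ((-3)·2 − (-2)·7)| = 43, so the area is 43/2.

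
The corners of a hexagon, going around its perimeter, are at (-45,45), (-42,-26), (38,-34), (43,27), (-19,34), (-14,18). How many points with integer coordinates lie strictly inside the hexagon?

5121

By the shoelace formula, twice the signed area is |((-45)·(-26) − (-42)·45) + ((-42)·(-34) − 38·(-26)) + (38·27 − 43·(-34)) + (43·34 − (-19)·27) + ((-19)·18 − (-14)·34) + ((-14)·45 − (-45)·18)| = 10253, so the area is 10253/2.
The number of boundary lattice points is Σ gcd(|Δx|,|Δy|) = gcd(3,71) + gcd(80,8) + gcd(5,61) + gcd(62,7) + gcd(5,16) + gcd(31,27) = 1+8+1+1+1+1 = 13.
By Pick's theorem A = I + B/2 − 1, so I = 10253/2 − 13/2 + 1 = 5121.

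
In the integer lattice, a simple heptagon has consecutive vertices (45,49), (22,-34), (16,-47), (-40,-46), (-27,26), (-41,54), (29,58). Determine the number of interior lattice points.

By the shoelace formula, twice the signed area is |[45·(-34) − 22·49] + [22·(-47) − 16·(-34)] + [16·(-46) − (-40)·(-47)] + [(-40)·26 − (-27)·(-46)] + [(-27)·54 − (-41)·26] + [(-41)·58 − 29·54] + [29·49 − 45·58]| = 13521, so the area is 6760.5.
Summing gcd(|Δx|,|Δy|) over the edges gives the boundary count: gcd(23,83) + gcd(6,13) + gcd(56,1) + gcd(13,72) + gcd(14,28) + gcd(70,4) + gcd(16,9) = 1+1+1+1+14+2+1 = 21.
By Pick's theorem A = I + B/2 − 1, so I = 6760.5 − 21/2 + 1 = 6751.

6751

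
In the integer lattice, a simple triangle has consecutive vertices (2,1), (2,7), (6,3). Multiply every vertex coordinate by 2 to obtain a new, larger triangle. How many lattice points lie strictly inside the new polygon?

37

The shoelace formula gives twice the area as |[2·7 − 2·1] + [2·3 − 6·7] + [6·1 − 2·3]| = 24, so the area is 12.
Along each edge there are gcd(|Δx|,|Δy|)+1 lattice points, so counting each shared vertex once the boundary has gcd(0,6) + gcd(4,4) + gcd(4,2) = 6+4+2 = 12.
Scaling by 2 multiplies the area by 2² = 4 (so the new area is 48) and multiplies the boundary lattice-point count by 2, giving 24.
By Pick's theorem, the interior count of the dilated polygon is 48 − 24/2 + 1 = 37.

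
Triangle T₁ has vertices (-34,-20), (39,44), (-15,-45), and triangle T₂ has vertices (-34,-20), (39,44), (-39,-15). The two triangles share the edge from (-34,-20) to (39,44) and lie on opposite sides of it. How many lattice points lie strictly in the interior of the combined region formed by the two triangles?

1860

The union is the simple quadrilateral with vertices (-34,-20), (-15,-45), (39,44), (-39,-15) in order.
The shoelace formula gives twice the area as |((-34)·(-45) − (-15)·(-20)) + ((-15)·44 − 39·(-45)) + (39·(-15) − (-39)·44) + ((-39)·(-20) − (-34)·(-15))| = 3726, so the area is 1863.
Summing gcd(|Δx|,|Δy|) over the edges gives the boundary count: gcd(19,25) + gcd(54,89) + gcd(78,59) + gcd(5,5) = 1+1+1+5 = 8.
By Pick's theorem I = A − B/2 + 1 = 1863 − 8/2 + 1 = 1860.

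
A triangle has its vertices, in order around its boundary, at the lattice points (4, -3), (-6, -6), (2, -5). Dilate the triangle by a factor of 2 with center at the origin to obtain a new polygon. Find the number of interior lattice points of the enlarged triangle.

The shoelace formula gives twice the area as |[4·(-6) − (-6)·(-3)] + [(-6)·(-5) − 2·(-6)] + [2·(-3) − 4·(-5)]| = 14, so the area is 7.
The number of boundary lattice points is Σ gcd(|Δx|,|Δy|) = gcd(10,3) + gcd(8,1) + gcd(2,2) = 1+1+2 = 4.
Scaling by 2 multiplies the area by 2² = 4 (so the new area is 28) and multiplies the boundary lattice-point count by 2, giving 8.
By Pick's theorem, the interior count of the dilated polygon is 28 − 8/2 + 1 = 25.

25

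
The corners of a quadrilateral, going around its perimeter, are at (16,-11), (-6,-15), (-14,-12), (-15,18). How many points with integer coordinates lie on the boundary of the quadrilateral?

5

Along each edge there are gcd(|Δx|,|Δy|)+1 lattice points, so counting each shared vertex once the boundary has gcd(22,4) + gcd(8,3) + gcd(1,30) + gcd(31,29) = 2+1+1+1 = 5.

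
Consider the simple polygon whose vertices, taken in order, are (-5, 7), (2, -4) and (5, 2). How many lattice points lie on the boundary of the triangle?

9

The number of boundary lattice points is Σ gcd(|Δx|,|Δy|) = gcd(7,11) + gcd(3,6) + gcd(10,5) = 1+3+5 = 9.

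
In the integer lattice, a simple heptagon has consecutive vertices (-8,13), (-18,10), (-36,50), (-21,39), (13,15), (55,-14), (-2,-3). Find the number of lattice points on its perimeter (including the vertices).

10

The number of boundary lattice points is Σ gcd(|Δx|,|Δy|) = gcd(10,3) + gcd(18,40) + gcd(15,11) + gcd(34,24) + gcd(42,29) + gcd(57,11) + gcd(6,16) = 1+2+1+2+1+1+2 = 10.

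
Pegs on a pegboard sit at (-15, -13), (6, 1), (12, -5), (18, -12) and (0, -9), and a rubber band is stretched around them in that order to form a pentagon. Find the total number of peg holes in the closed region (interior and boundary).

Using the shoelace formula, 2A = |[(-15)·1 − 6·(-13)] + [6·(-5) − 12·1] + [12·(-12) − 18·(-5)] + [18·(-9) − 0·(-12)] + [0·(-13) − (-15)·(-9)]| = 330, so the area is 165.
Along each edge there are gcd(|Δx|,|Δy|)+1 lattice points, so counting each shared vertex once the boundary has gcd(21,14) + gcd(6,6) + gcd(6,7) + gcd(18,3) + gcd(15,4) = 7+6+1+3+1 = 18.
Pick's theorem gives I = A − B/2 + 1 = 165 − 18/2 + 1 = 157, so the closed region contains I + B = 157 + 18 = 175 lattice points.

175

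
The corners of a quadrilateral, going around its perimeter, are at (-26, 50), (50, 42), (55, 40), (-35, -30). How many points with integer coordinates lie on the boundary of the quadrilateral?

16

Along each edge there are gcd(|Δx|,|Δy|)+1 lattice points, so counting each shared vertex once the boundary has gcd(76,8) + gcd(5,2) + gcd(90,70) + gcd(9,80) = 4+1+10+1 = 16.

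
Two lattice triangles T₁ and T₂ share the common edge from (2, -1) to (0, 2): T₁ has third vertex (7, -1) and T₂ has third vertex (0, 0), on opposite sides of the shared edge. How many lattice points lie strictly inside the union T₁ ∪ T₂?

The union is the simple quadrilateral with vertices (2, -1), (7, -1), (0, 2), (0, 0) in order.
The shoelace formula gives twice the area as |(2·(-1) − 7·(-1)) + (7·2 − 0·(-1)) + (0·0 − 0·2) + (0·(-1) − 2·0)| = 19, so the area is 9.5.
Along each edge there are gcd(|Δx|,|Δy|)+1 lattice points, so counting each shared vertex once the boundary has gcd(5,0) + gcd(7,3) + gcd(0,2) + gcd(2,1) = 5+1+2+1 = 9.
By Pick's theorem I = A − B/2 + 1 = 9.5 − 9/2 + 1 = 6.

6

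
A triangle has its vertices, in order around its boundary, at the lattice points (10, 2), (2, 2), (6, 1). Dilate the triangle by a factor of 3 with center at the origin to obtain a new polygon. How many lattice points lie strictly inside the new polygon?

22

By the shoelace formula, twice the signed area is |(10·2 − 2·2) + (2·1 − 6·2) + (6·2 − 10·1)| = 8, so the area is 4.
Summing gcd(|Δx|,|Δy|) over the edges gives the boundary count: gcd(8,0) + gcd(4,1) + gcd(4,1) = 8+1+1 = 10.
Scaling by 3 multiplies the area by 3² = 9 (so the new area is 36) and multiplies the boundary lattice-point count by 3, giving 30.
By Pick's theorem, the interior count of the dilated polygon is 36 − 30/2 + 1 = 22.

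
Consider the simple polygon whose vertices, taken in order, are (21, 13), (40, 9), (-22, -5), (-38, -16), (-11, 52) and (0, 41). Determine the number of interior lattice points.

The shoelace formula gives twice the area as |[21·9 − 40·13] + [40·(-5) − (-22)·9] + [(-22)·(-16) − (-38)·(-5)] + [(-38)·52 − (-11)·(-16)] + [(-11)·41 − 0·52] + [0·13 − 21·41]| = 3635, so the area is 3635/2.
Along each edge there are gcd(|Δx|,|Δy|)+1 lattice points, so counting each shared vertex once the boundary has gcd(19,4) + gcd(62,14) + gcd(16,11) + gcd(27,68) + gcd(11,11) + gcd(21,28) = 1+2+1+1+11+7 = 23.
Pick's theorem gives I = A − B/2 + 1 = 3635/2 − 23/2 + 1 = 1807.

1807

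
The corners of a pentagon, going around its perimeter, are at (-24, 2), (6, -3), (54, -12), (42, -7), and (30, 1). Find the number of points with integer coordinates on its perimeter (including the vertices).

The number of boundary lattice points is Σ gcd(|Δx|,|Δy|) = gcd(30,5) + gcd(48,9) + gcd(12,5) + gcd(12,8) + gcd(54,1) = 5+3+1+4+1 = 14.

14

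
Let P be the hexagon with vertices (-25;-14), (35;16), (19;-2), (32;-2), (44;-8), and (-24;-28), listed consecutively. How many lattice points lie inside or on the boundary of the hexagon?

Using the shoelace formula, 2A = |[(-25)·16 − 35·(-14)] + [35·(-2) − 19·16] + [19·(-2) − 32·(-2)] + [32·(-8) − 44·(-2)] + [44·(-28) − (-24)·(-8)] + [(-24)·(-14) − (-25)·(-28)]| = 2214, so the area is 1107.
The number of boundary lattice points is Σ gcd(|Δx|,|Δy|) = gcd(60,30) + gcd(16,18) + gcd(13,0) + gcd(12,6) + gcd(68,20) + gcd(1,14) = 30+2+13+6+4+1 = 56.
Pick's theorem gives I = A − B/2 + 1 = 1107 − 56/2 + 1 = 1080, so the closed region contains I + B = 1080 + 56 = 1136 lattice points.

1136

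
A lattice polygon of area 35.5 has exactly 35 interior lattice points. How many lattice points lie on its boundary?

3

Pick's theorem gives A = I + B/2 − 1, so B = 2(A − I + 1) = 2(35.5 − 35 + 1) = 3.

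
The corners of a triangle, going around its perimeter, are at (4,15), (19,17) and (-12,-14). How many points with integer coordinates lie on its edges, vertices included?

Along each edge there are gcd(|Δx|,|Δy|)+1 lattice points, so counting each shared vertex once the boundary has gcd(15,2) + gcd(31,31) + gcd(16,29) = 1+31+1 = 33.

33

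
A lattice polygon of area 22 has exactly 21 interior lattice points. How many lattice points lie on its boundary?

4

Pick's theorem gives A = I + B/2 − 1, so B = 2(A − I + 1) = 2(22 − 21 + 1) = 4.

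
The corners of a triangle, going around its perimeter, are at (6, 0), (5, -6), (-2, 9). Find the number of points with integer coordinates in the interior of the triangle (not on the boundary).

28

The shoelace formula gives twice the area as |[6·(-6) − 5·0] + [5·9 − (-2)·(-6)] + [(-2)·0 − 6·9]| = 57, so the area is 28.5.
The number of boundary lattice points is Σ gcd(|Δx|,|Δy|) = gcd(1,6) + gcd(7,15) + gcd(8,9) = 1+1+1 = 3.
By Pick's theorem A = I + B/2 − 1, so I = 28.5 − 3/2 + 1 = 28.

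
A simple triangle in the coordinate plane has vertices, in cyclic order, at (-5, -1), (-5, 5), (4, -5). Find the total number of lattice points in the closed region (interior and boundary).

32

By the shoelace formula, twice the signed area is |((-5)·5 − (-5)·(-1)) + ((-5)·(-5) − 4·5) + (4·(-1) − (-5)·(-5))| = 54, so the area is 27.
Along each edge there are gcd(|Δx|,|Δy|)+1 lattice points, so counting each shared vertex once the boundary has gcd(0,6) + gcd(9,10) + gcd(9,4) = 6+1+1 = 8.
Pick's theorem gives I = A − B/2 + 1 = 27 − 8/2 + 1 = 24, so the closed region contains I + B = 24 + 8 = 32 lattice points.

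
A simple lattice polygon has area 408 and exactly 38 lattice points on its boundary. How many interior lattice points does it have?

390

From Pick's theorem, I = A − B/2 + 1 = 408 − 38/2 + 1 = 390.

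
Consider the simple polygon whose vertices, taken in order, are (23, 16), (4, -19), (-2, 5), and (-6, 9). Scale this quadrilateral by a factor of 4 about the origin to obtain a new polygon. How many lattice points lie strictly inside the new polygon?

The shoelace formula gives twice the area as |(23·(-19) − 4·16) + (4·5 − (-2)·(-19)) + ((-2)·9 − (-6)·5) + ((-6)·16 − 23·9)| = 810, so the area is 405.
Along each edge there are gcd(|Δx|,|Δy|)+1 lattice points, so counting each shared vertex once the boundary has gcd(19,35) + gcd(6,24) + gcd(4,4) + gcd(29,7) = 1+6+4+1 = 12.
Scaling by 4 multiplies the area by 4² = 16 (so the new area is 6480) and multiplies the boundary lattice-point count by 4, giving 48.
By Pick's theorem, the interior count of the dilated polygon is 6480 − 48/2 + 1 = 6457.

6457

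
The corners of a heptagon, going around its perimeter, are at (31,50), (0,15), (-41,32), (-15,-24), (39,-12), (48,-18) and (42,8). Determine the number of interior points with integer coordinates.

The shoelace formula gives twice the area as |(31·15 − 0·50) + (0·32 − (-41)·15) + ((-41)·(-24) − (-15)·32) + ((-15)·(-12) − 39·(-24)) + (39·(-18) − 48·(-12)) + (48·8 − 42·(-18)) + (42·50 − 31·8)| = 6526, so the area is 3263.
Along each edge there are gcd(|Δx|,|Δy|)+1 lattice points, so counting each shared vertex once the boundary has gcd(31,35) + gcd(41,17) + gcd(26,56) + gcd(54,12) + gcd(9,6) + gcd(6,26) + gcd(11,42) = 1+1+2+6+3+2+1 = 16.
Pick's theorem gives I = A − B/2 + 1 = 3263 − 16/2 + 1 = 3256.

3256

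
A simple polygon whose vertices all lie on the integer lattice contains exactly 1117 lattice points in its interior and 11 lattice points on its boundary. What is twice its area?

Pick's theorem states A = I + B/2 − 1, so A = 1117 + 11/2 − 1 = 2243/2.
Hence 2A = 2243.

2243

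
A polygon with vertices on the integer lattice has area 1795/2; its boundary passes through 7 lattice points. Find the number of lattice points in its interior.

895

Pick's theorem A = I + B/2 − 1 rearranges to I = A − B/2 + 1 = 1795/2 − 7/2 + 1 = 895.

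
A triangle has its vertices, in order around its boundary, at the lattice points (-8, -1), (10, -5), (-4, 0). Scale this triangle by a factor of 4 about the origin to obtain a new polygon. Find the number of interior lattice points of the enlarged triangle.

The shoelace formula gives twice the area as |((-8)·(-5) − 10·(-1)) + (10·0 − (-4)·(-5)) + ((-4)·(-1) − (-8)·0)| = 34, so the area is 17.
Along each edge there are gcd(|Δx|,|Δy|)+1 lattice points, so counting each shared vertex once the boundary has gcd(18,4) + gcd(14,5) + gcd(4,1) = 2+1+1 = 4.
Scaling by 4 multiplies the area by 4² = 16 (so the new area is 272) and multiplies the boundary lattice-point count by 4, giving 16.
By Pick's theorem, the interior count of the dilated polygon is 272 − 16/2 + 1 = 265.

265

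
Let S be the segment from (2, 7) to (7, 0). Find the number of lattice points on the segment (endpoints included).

2

The number of lattice points on a segment between lattice points is gcd(|Δx|,|Δy|) + 1 = gcd(5,7) + 1 = 1 + 1 = 2.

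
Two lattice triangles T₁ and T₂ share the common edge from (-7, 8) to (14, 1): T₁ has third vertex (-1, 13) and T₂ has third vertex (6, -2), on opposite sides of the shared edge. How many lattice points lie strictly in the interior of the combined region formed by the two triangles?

131

The union is the simple quadrilateral with vertices (-7, 8), (-1, 13), (14, 1), (6, -2) in order.
The shoelace formula gives twice the area as |[(-7)·13 − (-1)·8] + [(-1)·1 − 14·13] + [14·(-2) − 6·1] + [6·8 − (-7)·(-2)]| = 266, so the area is 133.
Along each edge there are gcd(|Δx|,|Δy|)+1 lattice points, so counting each shared vertex once the boundary has gcd(6,5) + gcd(15,12) + gcd(8,3) + gcd(13,10) = 1+3+1+1 = 6.
By Pick's theorem I = A − B/2 + 1 = 133 − 6/2 + 1 = 131.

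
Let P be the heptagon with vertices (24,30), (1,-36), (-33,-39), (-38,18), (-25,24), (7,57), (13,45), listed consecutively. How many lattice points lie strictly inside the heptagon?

Using the shoelace formula, 2A = |(24·(-36) − 1·30) + (1·(-39) − (-33)·(-36)) + ((-33)·18 − (-38)·(-39)) + ((-38)·24 − (-25)·18) + ((-25)·57 − 7·24) + (7·45 − 13·57) + (13·30 − 24·45)| = 7368, so the area is 3684.
Summing gcd(|Δx|,|Δy|) over the edges gives the boundary count: gcd(23,66) + gcd(34,3) + gcd(5,57) + gcd(13,6) + gcd(32,33) + gcd(6,12) + gcd(11,15) = 1+1+1+1+1+6+1 = 12.
By Pick's theorem A = I + B/2 − 1, so I = 3684 − 12/2 + 1 = 3679.

3679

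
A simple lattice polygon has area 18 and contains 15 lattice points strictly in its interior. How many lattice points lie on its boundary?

8

Pick's theorem gives A = I + B/2 − 1, so B = 2(A − I + 1) = 2(18 − 15 + 1) = 8.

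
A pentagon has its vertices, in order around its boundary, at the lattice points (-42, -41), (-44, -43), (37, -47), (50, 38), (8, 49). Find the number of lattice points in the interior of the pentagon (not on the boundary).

Using the shoelace formula, 2A = |((-42)·(-43) − (-44)·(-41)) + ((-44)·(-47) − 37·(-43)) + (37·38 − 50·(-47)) + (50·49 − 8·38) + (8·(-41) − (-42)·49)| = 11293, so the area is 11293/2.
The number of boundary lattice points is Σ gcd(|Δx|,|Δy|) = gcd(2,2) + gcd(81,4) + gcd(13,85) + gcd(42,11) + gcd(50,90) = 2+1+1+1+10 = 15.
Pick's theorem gives I = A − B/2 + 1 = 11293/2 − 15/2 + 1 = 5640.

5640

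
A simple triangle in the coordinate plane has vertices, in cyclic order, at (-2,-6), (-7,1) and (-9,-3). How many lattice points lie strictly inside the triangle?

Using the shoelace formula, 2A = |((-2)·1 − (-7)·(-6)) + ((-7)·(-3) − (-9)·1) + ((-9)·(-6) − (-2)·(-3))| = 34, so the area is 17.
The number of boundary lattice points is Σ gcd(|Δx|,|Δy|) = gcd(5,7) + gcd(2,4) + gcd(7,3) = 1+2+1 = 4.
Pick's theorem gives I = A − B/2 + 1 = 17 − 4/2 + 1 = 16.

16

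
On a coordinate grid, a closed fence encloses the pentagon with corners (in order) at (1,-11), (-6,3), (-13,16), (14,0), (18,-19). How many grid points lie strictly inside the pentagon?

By the shoelace formula, twice the signed area is |[1·3 − (-6)·(-11)] + [(-6)·16 − (-13)·3] + [(-13)·0 − 14·16] + [14·(-19) − 18·0] + [18·(-11) − 1·(-19)]| = 789, so the area is 789/2.
Summing gcd(|Δx|,|Δy|) over the edges gives the boundary count: gcd(7,14) + gcd(7,13) + gcd(27,16) + gcd(4,19) + gcd(17,8) = 7+1+1+1+1 = 11.
By Pick's theorem A = I + B/2 − 1, so I = 789/2 − 11/2 + 1 = 390.

390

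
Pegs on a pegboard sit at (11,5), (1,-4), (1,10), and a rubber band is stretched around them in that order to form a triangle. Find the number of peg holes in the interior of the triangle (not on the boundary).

61

Using the shoelace formula, 2A = |(11·(-4) − 1·5) + (1·10 − 1·(-4)) + (1·5 − 11·10)| = 140, so the area is 70.
The number of boundary lattice points is Σ gcd(|Δx|,|Δy|) = gcd(10,9) + gcd(0,14) + gcd(10,5) = 1+14+5 = 20.
Pick's theorem gives I = A − B/2 + 1 = 70 − 20/2 + 1 = 61.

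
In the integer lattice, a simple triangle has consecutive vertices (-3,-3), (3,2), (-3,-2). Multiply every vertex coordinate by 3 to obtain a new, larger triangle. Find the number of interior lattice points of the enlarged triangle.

22

By the shoelace formula, twice the signed area is |((-3)·2 − 3·(-3)) + (3·(-2) − (-3)·2) + ((-3)·(-3) − (-3)·(-2))| = 6, so the area is 3.
Along each edge there are gcd(|Δx|,|Δy|)+1 lattice points, so counting each shared vertex once the boundary has gcd(6,5) + gcd(6,4) + gcd(0,1) = 1+2+1 = 4.
Scaling by 3 multiplies the area by 3² = 9 (so the new area is 27) and multiplies the boundary lattice-point count by 3, giving 12.
By Pick's theorem, the interior count of the dilated polygon is 27 − 12/2 + 1 = 22.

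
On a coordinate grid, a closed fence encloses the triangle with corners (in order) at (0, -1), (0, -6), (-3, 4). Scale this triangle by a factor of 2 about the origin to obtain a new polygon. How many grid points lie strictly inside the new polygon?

24

By the shoelace formula, twice the signed area is |[0·(-6) − 0·(-1)] + [0·4 − (-3)·(-6)] + [(-3)·(-1) − 0·4]| = 15, so the area is 7.5.
Along each edge there are gcd(|Δx|,|Δy|)+1 lattice points, so counting each shared vertex once the boundary has gcd(0,5) + gcd(3,10) + gcd(3,5) = 5+1+1 = 7.
Scaling by 2 multiplies the area by 2² = 4 (so the new area is 30) and multiplies the boundary lattice-point count by 2, giving 14.
By Pick's theorem, the interior count of the dilated polygon is 30 − 14/2 + 1 = 24.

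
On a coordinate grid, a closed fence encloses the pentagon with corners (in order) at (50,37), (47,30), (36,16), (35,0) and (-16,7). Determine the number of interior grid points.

By the shoelace formula, twice the signed area is |[50·30 − 47·37] + [47·16 − 36·30] + [36·0 − 35·16] + [35·7 − (-16)·0] + [(-16)·37 − 50·7]| = 1824, so the area is 912.
The number of boundary lattice points is Σ gcd(|Δx|,|Δy|) = gcd(3,7) + gcd(11,14) + gcd(1,16) + gcd(51,7) + gcd(66,30) = 1+1+1+1+6 = 10.
Pick's theorem gives I = A − B/2 + 1 = 912 − 10/2 + 1 = 908.

908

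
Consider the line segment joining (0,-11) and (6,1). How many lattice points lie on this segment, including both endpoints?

The number of lattice points on a segment between lattice points is gcd(|Δx|,|Δy|) + 1 = gcd(6,12) + 1 = 6 + 1 = 7.

7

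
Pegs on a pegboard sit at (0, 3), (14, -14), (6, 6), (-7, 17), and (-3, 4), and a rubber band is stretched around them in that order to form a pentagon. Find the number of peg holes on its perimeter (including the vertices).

The number of boundary lattice points is Σ gcd(|Δx|,|Δy|) = gcd(14,17) + gcd(8,20) + gcd(13,11) + gcd(4,13) + gcd(3,1) = 1+4+1+1+1 = 8.

8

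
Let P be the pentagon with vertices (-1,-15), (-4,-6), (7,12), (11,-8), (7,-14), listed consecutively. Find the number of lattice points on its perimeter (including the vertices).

11

Along each edge there are gcd(|Δx|,|Δy|)+1 lattice points, so counting each shared vertex once the boundary has gcd(3,9) + gcd(11,18) + gcd(4,20) + gcd(4,6) + gcd(8,1) = 3+1+4+2+1 = 11.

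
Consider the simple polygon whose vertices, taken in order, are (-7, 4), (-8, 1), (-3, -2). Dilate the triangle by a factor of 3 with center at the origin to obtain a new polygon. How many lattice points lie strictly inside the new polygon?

76

By the shoelace formula, twice the signed area is |[(-7)·1 − (-8)·4] + [(-8)·(-2) − (-3)·1] + [(-3)·4 − (-7)·(-2)]| = 18, so the area is 9.
The number of boundary lattice points is Σ gcd(|Δx|,|Δy|) = gcd(1,3) + gcd(5,3) + gcd(4,6) = 1+1+2 = 4.
Scaling by 3 multiplies the area by 3² = 9 (so the new area is 81) and multiplies the boundary lattice-point count by 3, giving 12.
By Pick's theorem, the interior count of the dilated polygon is 81 − 12/2 + 1 = 76.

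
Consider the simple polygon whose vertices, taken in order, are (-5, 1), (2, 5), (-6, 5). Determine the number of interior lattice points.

12

By the shoelace formula, twice the signed area is |[(-5)·5 − 2·1] + [2·5 − (-6)·5] + [(-6)·1 − (-5)·5]| = 32, so the area is 16.
Summing gcd(|Δx|,|Δy|) over the edges gives the boundary count: gcd(7,4) + gcd(8,0) + gcd(1,4) = 1+8+1 = 10.
By Pick's theorem A = I + B/2 − 1, so I = 16 − 10/2 + 1 = 12.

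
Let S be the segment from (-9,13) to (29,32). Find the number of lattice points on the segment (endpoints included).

20

The number of lattice points on a segment between lattice points is gcd(|Δx|,|Δy|) + 1 = gcd(38,19) + 1 = 19 + 1 = 20.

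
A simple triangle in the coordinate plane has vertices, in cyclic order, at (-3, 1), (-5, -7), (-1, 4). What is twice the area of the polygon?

By the shoelace formula, twice the signed area is |((-3)·(-7) − (-5)·1) + ((-5)·4 − (-1)·(-7)) + ((-1)·1 − (-3)·4)| = 10, so the area is 5.

10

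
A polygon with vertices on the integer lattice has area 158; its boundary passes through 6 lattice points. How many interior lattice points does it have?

156

Pick's theorem A = I + B/2 − 1 rearranges to I = A − B/2 + 1 = 158 − 6/2 + 1 = 156.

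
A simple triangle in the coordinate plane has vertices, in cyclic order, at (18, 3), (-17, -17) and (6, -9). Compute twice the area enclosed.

180

Using the shoelace formula, 2A = |[18·(-17) − (-17)·3] + [(-17)·(-9) − 6·(-17)] + [6·3 − 18·(-9)]| = 180, so the area is 90.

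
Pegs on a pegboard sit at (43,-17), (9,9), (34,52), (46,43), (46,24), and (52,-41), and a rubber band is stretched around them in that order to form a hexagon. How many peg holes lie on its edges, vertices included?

Summing gcd(|Δx|,|Δy|) over the edges gives the boundary count: gcd(34,26) + gcd(25,43) + gcd(12,9) + gcd(0,19) + gcd(6,65) + gcd(9,24) = 2+1+3+19+1+3 = 29.

29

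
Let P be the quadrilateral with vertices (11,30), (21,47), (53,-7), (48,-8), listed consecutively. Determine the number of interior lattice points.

By the shoelace formula, twice the signed area is |(11·47 − 21·30) + (21·(-7) − 53·47) + (53·(-8) − 48·(-7)) + (48·30 − 11·(-8))| = 1311, so the area is 1311/2.
The number of boundary lattice points is Σ gcd(|Δx|,|Δy|) = gcd(10,17) + gcd(32,54) + gcd(5,1) + gcd(37,38) = 1+2+1+1 = 5.
By Pick's theorem A = I + B/2 − 1, so I = 1311/2 − 5/2 + 1 = 654.

654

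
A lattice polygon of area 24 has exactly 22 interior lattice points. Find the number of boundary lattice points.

6

Pick's theorem gives A = I + B/2 − 1, so B = 2(A − I + 1) = 2(24 − 22 + 1) = 6.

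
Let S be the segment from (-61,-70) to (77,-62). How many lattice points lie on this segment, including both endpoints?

The number of lattice points on a segment between lattice points is gcd(|Δx|,|Δy|) + 1 = gcd(138,8) + 1 = 2 + 1 = 3.

3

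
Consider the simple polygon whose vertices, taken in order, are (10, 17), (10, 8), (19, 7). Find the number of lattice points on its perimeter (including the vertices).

The number of boundary lattice points is Σ gcd(|Δx|,|Δy|) = gcd(0,9) + gcd(9,1) + gcd(9,10) = 9+1+1 = 11.

11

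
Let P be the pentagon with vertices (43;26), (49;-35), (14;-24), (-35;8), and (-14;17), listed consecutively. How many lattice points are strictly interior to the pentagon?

2882

Using the shoelace formula, 2A = |(43·(-35) − 49·26) + (49·(-24) − 14·(-35)) + (14·8 − (-35)·(-24)) + ((-35)·17 − (-14)·8) + ((-14)·26 − 43·17)| = 5771, so the area is 5771/2.
Along each edge there are gcd(|Δx|,|Δy|)+1 lattice points, so counting each shared vertex once the boundary has gcd(6,61) + gcd(35,11) + gcd(49,32) + gcd(21,9) + gcd(57,9) = 1+1+1+3+3 = 9.
Pick's theorem gives I = A − B/2 + 1 = 5771/2 − 9/2 + 1 = 2882.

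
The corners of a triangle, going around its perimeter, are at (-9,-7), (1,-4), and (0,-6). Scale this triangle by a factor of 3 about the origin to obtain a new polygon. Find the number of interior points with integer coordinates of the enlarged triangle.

73

By the shoelace formula, twice the signed area is |[(-9)·(-4) − 1·(-7)] + [1·(-6) − 0·(-4)] + [0·(-7) − (-9)·(-6)]| = 17, so the area is 8.5.
Along each edge there are gcd(|Δx|,|Δy|)+1 lattice points, so counting each shared vertex once the boundary has gcd(10,3) + gcd(1,2) + gcd(9,1) = 1+1+1 = 3.
Scaling by 3 multiplies the area by 3² = 9 (so the new area is 76.5) and multiplies the boundary lattice-point count by 3, giving 9.
By Pick's theorem, the interior count of the dilated polygon is 76.5 − 9/2 + 1 = 73.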